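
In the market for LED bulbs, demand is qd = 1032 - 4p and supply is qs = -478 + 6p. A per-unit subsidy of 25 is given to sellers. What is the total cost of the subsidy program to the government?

Pre-subsidy: 1032 - 4p = -478 + 6p gives p* = 151, q* = 428.
With the subsidy, sellers receive ps = pb + 25 for each unit, where pb is the price buyers pay.
Supply in terms of pb becomes qs = -478 + 6(pb + 25) = -328 + 6pb. Setting this equal to demand: 1032 - 4pb = -328 + 6pb, so pb = 136.
Sellers receive ps = 136 + 25 = 161; q' = 1032 − 4·136 = 488.
Government outlay = subsidy × quantity = 25 × 488 = 12200.

Government cost = 12200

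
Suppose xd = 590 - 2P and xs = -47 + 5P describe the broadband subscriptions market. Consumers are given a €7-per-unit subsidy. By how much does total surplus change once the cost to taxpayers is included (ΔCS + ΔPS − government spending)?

Pre-subsidy: 590 - 2P = -47 + 5P gives P* = 91, x* = 408.
With the rebate, buyers effectively pay Pb = Ps − 7, where Ps is the price sellers receive.
Demand in terms of Ps becomes xd = 590 − 2(Ps − 7) = 604 - 2Ps. Setting this equal to supply: 604 - 2Ps = -47 + 5Ps, so Ps = 93.
Buyers pay Pb = 93 − 7 = 86; x' = -47 + 5·93 = 418.
ΔCS = ½(408 + 418)(91 − 86) = 2065; ΔPS = ½(408 + 418)(93 − 91) = 826.
Government spending = 7 × 418 = 2926.
Net change = 2065 + 826 − 2926 = -35. The loss equals the DWL triangle ½·7·10.

Net change in total surplus = -€35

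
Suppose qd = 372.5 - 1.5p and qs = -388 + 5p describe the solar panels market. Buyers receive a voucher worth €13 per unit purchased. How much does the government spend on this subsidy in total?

Pre-subsidy: 372.5 - 1.5p = -388 + 5p gives p* = 117, q* = 197.
With the rebate, buyers effectively pay pb = ps − 13, where ps is the price sellers receive.
Demand in terms of ps becomes qd = 372.5 − 1.5(ps − 13) = 392 - 1.5ps. Setting this equal to supply: 392 - 1.5ps = -388 + 5ps, so ps = 120.
Buyers pay pb = 120 − 13 = 107; q' = -388 + 5·120 = 212.
Government outlay = subsidy × quantity = 13 × 212 = 2756.

Government cost = €2756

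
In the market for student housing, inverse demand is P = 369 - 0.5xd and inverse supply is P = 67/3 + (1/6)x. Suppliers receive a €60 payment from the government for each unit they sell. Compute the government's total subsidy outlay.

Pre-subsidy: 369 - 0.5x = 67/3 + (1/6)x gives x* = 520 and P* = 109.
With the subsidy, sellers receive Ps = Pb + 60 for each unit, where Pb is the price buyers pay.
On the curves, Pb = 369 - 0.5x and Ps = 67/3 + (1/6)x; the wedge Ps − Pb = 60 gives 67/3 + (1/6)x − (369 - 0.5x) = 60, so x' = 610.
Then Pb = 369 − 0.5·610 = 64 and Ps = 67/3 + (1/6)·610 = 124.
Government outlay = subsidy × quantity = 60 × 610 = 36600.

Government cost = €36600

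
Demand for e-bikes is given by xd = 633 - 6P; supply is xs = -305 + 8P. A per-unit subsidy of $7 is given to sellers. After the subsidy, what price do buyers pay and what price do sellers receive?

Buyers pay $63; sellers receive $70

Pre-subsidy: 633 - 6P = -305 + 8P gives P* = 67, x* = 231.
With the subsidy, sellers receive Ps = Pb + 7 for each unit, where Pb is the price buyers pay.
Supply in terms of Pb becomes xs = -305 + 8(Pb + 7) = -249 + 8Pb. Setting this equal to demand: 633 - 6Pb = -249 + 8Pb, so Pb = 63.
Sellers receive Ps = 63 + 7 = 70; x' = 633 − 6·63 = 255.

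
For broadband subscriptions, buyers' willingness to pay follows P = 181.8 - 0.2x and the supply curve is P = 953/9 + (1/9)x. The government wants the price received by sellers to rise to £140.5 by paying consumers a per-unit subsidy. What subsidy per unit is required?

Required subsidy s = £21 per unit

At a seller price of 140.5, quantity supplied is -953 + 9·140.5 = 311.5.
Buyers absorb 311.5 only when they pay Pb = 181.8 − 0.2·311.5 = 119.5.
s = Ps − Pb = 140.5 − 119.5 = 21.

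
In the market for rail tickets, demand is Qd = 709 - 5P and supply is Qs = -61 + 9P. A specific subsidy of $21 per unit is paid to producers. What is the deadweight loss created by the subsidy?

Pre-subsidy: 709 - 5P = -61 + 9P gives P* = 55, Q* = 434.
With the subsidy, sellers receive Ps = Pb + 21 for each unit, where Pb is the price buyers pay.
Supply in terms of Pb becomes Qs = -61 + 9(Pb + 21) = 128 + 9Pb. Setting this equal to demand: 709 - 5Pb = 128 + 9Pb, so Pb = 41.5.
Sellers receive Ps = 41.5 + 21 = 62.5; Q' = 709 − 5·41.5 = 501.5.
The subsidy expands output by 501.5 − 434 = 67.5 past the efficient level; on those units the gap between marginal cost and willingness to pay runs from 0 up to 21.
DWL = ½ × 21 × 67.5 = 708.75.

Deadweight loss = $708.75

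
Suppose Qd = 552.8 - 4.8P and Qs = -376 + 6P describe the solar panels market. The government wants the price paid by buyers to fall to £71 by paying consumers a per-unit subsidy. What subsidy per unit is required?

Required subsidy s = £27 per unit

At a buyer price of 71, quantity demanded is 552.8 − 4.8·71 = 212.
Sellers supply 212 only when they receive Ps with -376 + 6·Ps = 212, i.e. Ps = 98.
s = Ps − Pb = 98 − 71 = 27.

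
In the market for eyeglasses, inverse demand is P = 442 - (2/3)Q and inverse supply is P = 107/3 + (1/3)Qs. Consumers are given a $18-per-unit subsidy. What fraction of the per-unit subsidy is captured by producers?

Pre-subsidy: 442 - (2/3)Q = 107/3 + (1/3)Q gives Q* = 1219/3 and P* = 1540/9.
With the rebate, buyers effectively pay Pb = Ps − 18, where Ps is the price sellers receive.
On the curves, Pb = 442 - (2/3)Q and Ps = 107/3 + (1/3)Q; the wedge Ps − Pb = 18 gives 107/3 + (1/3)Q − (442 - (2/3)Q) = 18, so Q' = 1273/3.
Then Pb = 442 − (2/3)·(1273/3) = 1432/9 and Ps = 107/3 + (1/3)·(1273/3) = 1594/9.
Buyers' price falls by P* − Pb = 1540/9 − 1432/9 = 12; sellers' price rises by Ps − P* = 1594/9 − 1540/9 = 6.
So producers capture 6/18 = 1/3 of each unit of subsidy.

Producer share = 1/3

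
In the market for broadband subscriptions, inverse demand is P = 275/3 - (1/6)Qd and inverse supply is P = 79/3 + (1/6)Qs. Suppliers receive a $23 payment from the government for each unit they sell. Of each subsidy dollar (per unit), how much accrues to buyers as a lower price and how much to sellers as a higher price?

Pre-subsidy: 275/3 - (1/6)Q = 79/3 + (1/6)Q gives Q* = 196 and P* = 59.
With the subsidy, sellers receive Ps = Pb + 23 for each unit, where Pb is the price buyers pay.
On the curves, Pb = 275/3 - (1/6)Q and Ps = 79/3 + (1/6)Q; the wedge Ps − Pb = 23 gives 79/3 + (1/6)Q − (275/3 - (1/6)Q) = 23, so Q' = 265.
Then Pb = 275/3 − (1/6)·265 = 47.5 and Ps = 79/3 + (1/6)·265 = 70.5.
Buyers' price falls by P* − Pb = 59 − 47.5 = 11.5; sellers' price rises by Ps − P* = 70.5 − 59 = 11.5.

Buyers gain $11.5 per unit; sellers gain $11.5 per unit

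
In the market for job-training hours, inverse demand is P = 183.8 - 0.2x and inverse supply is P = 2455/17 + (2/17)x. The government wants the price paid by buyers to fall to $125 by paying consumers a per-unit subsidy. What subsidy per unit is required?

Required subsidy s = $54 per unit

At a buyer price of 125, quantity demanded is 919 − 5·125 = 294.
Sellers supply 294 only when they receive Ps = 2455/17 + (2/17)·294 = 179.
s = Ps − Pb = 179 − 125 = 54.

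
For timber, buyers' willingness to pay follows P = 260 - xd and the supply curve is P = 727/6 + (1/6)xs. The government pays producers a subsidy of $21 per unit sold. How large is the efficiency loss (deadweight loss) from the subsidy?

Pre-subsidy: 260 - x = 727/6 + (1/6)x gives x* = 119 and P* = 141.
With the subsidy, sellers receive Ps = Pb + 21 for each unit, where Pb is the price buyers pay.
On the curves, Pb = 260 - x and Ps = 727/6 + (1/6)x; the wedge Ps − Pb = 21 gives 727/6 + (1/6)x − (260 - x) = 21, so x' = 137.
Then Pb = 260 − 1·137 = 123 and Ps = 727/6 + (1/6)·137 = 144.
The subsidy expands output by 137 − 119 = 18 past the efficient level; on those units the gap between marginal cost and willingness to pay runs from 0 up to 21.
DWL = ½ × 21 × 18 = 189.

Deadweight loss = $189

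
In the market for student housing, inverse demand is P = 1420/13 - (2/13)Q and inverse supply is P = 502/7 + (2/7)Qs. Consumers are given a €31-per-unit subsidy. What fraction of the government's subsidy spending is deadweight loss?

Pre-subsidy: 1420/13 - (2/13)Q = 502/7 + (2/7)Q gives Q* = 85.35 and P* = 96.1.
With the rebate, buyers effectively pay Pb = Ps − 31, where Ps is the price sellers receive.
On the curves, Pb = 1420/13 - (2/13)Q and Ps = 502/7 + (2/7)Q; the wedge Ps − Pb = 31 gives 502/7 + (2/7)Q − (1420/13 - (2/13)Q) = 31, so Q' = 155.875.
Then Pb = 1420/13 − (2/13)·155.875 = 85.25 and Ps = 502/7 + (2/7)·155.875 = 116.25.
ΔCS = ½(85.35 + 155.875)(96.1 − 85.25) = 1308.645625; ΔPS = ½(85.35 + 155.875)(116.25 − 96.1) = 2430.341875.
Government spending = 31 × 155.875 = 4832.125.
DWL = ½ × 31 × (155.875 − 85.35) = 1093.1375; fraction = 1093.1375 / 4832.125 = 2821/12470.

DWL / government spending = 2821/12470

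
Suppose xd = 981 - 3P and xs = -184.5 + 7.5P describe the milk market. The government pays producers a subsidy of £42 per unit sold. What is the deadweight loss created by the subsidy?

Pre-subsidy: 981 - 3P = -184.5 + 7.5P gives P* = 111, x* = 648.
With the subsidy, sellers receive Ps = Pb + 42 for each unit, where Pb is the price buyers pay.
Supply in terms of Pb becomes xs = -184.5 + 7.5(Pb + 42) = 130.5 + 7.5Pb. Setting this equal to demand: 981 - 3Pb = 130.5 + 7.5Pb, so Pb = 81.
Sellers receive Ps = 81 + 42 = 123; x' = 981 − 3·81 = 738.
The subsidy expands output by 738 − 648 = 90 past the efficient level; on those units the gap between marginal cost and willingness to pay runs from 0 up to 42.
DWL = ½ × 42 × 90 = 1890.

Deadweight loss = £1890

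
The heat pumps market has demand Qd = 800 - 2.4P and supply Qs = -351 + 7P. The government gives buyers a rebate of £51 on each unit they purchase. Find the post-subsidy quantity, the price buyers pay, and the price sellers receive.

Q' = 28072/47; buyers pay 3970/47; sellers receive 6367/47

Pre-subsidy: 800 - 2.4P = -351 + 7P gives P* = 5755/47, Q* = 23788/47.
With the rebate, buyers effectively pay Pb = Ps − 51, where Ps is the price sellers receive.
Demand in terms of Ps becomes Qd = 800 − 2.4(Ps − 51) = 922.4 - 2.4Ps. Setting this equal to supply: 922.4 - 2.4Ps = -351 + 7Ps, so Ps = 6367/47.
Buyers pay Pb = 6367/47 − 51 = 3970/47; Q' = -351 + 7·(6367/47) = 28072/47.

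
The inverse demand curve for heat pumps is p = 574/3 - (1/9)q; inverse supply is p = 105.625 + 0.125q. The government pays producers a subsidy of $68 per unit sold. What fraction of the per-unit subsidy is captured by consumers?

Consumer share = 8/17

Pre-subsidy: 574/3 - (1/9)q = 105.625 + 0.125q gives q* = 363 and p* = 151.
With the subsidy, sellers receive ps = pb + 68 for each unit, where pb is the price buyers pay.
On the curves, pb = 574/3 - (1/9)q and ps = 105.625 + 0.125q; the wedge ps − pb = 68 gives 105.625 + 0.125q − (574/3 - (1/9)q) = 68, so q' = 651.
Then pb = 574/3 − (1/9)·651 = 119 and ps = 105.625 + 0.125·651 = 187.
Buyers' price falls by p* − pb = 151 − 119 = 32; sellers' price rises by ps − p* = 187 − 151 = 36.
So consumers capture 32/68 = 8/17 of each unit of subsidy.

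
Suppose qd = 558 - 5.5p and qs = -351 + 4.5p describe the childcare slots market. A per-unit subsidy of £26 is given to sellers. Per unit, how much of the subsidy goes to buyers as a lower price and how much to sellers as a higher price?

Pre-subsidy: 558 - 5.5p = -351 + 4.5p gives p* = 90.9, q* = 58.05.
With the subsidy, sellers receive ps = pb + 26 for each unit, where pb is the price buyers pay.
Supply in terms of pb becomes qs = -351 + 4.5(pb + 26) = -234 + 4.5pb. Setting this equal to demand: 558 - 5.5pb = -234 + 4.5pb, so pb = 79.2.
Sellers receive ps = 79.2 + 26 = 105.2; q' = 558 − 5.5·79.2 = 122.4.
Buyers' price falls by p* − pb = 90.9 − 79.2 = 11.7; sellers' price rises by ps − p* = 105.2 − 90.9 = 14.3.

Buyers gain £11.7 per unit; sellers gain £14.3 per unit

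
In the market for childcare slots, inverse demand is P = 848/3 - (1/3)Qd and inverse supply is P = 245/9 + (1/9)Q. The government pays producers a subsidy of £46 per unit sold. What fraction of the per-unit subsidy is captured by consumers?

Consumer share = 0.75

Pre-subsidy: 848/3 - (1/3)Q = 245/9 + (1/9)Q gives Q* = 574.75 and P* = 1093/12.
With the subsidy, sellers receive Ps = Pb + 46 for each unit, where Pb is the price buyers pay.
On the curves, Pb = 848/3 - (1/3)Q and Ps = 245/9 + (1/9)Q; the wedge Ps − Pb = 46 gives 245/9 + (1/9)Q − (848/3 - (1/3)Q) = 46, so Q' = 678.25.
Then Pb = 848/3 − (1/3)·678.25 = 679/12 and Ps = 245/9 + (1/9)·678.25 = 1231/12.
Buyers' price falls by P* − Pb = 1093/12 − 679/12 = 34.5; sellers' price rises by Ps − P* = 1231/12 − 1093/12 = 11.5.
So consumers capture 34.5/46 = 0.75 of each unit of subsidy.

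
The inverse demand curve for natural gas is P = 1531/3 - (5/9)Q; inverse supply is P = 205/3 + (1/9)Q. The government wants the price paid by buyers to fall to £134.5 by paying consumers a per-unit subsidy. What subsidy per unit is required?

Required subsidy s = £9 per unit

At a buyer price of 134.5, quantity demanded is 918.6 − 1.8·134.5 = 676.5.
Sellers supply 676.5 only when they receive Ps = 205/3 + (1/9)·676.5 = 143.5.
s = Ps − Pb = 143.5 − 134.5 = 9.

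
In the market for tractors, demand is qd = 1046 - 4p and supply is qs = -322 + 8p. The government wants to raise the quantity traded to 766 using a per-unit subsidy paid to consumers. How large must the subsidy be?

At q = 766, invert demand for the buyer price: pb = (1046 − 766)/4 = 70; invert supply for the seller price: ps = (766 − (-322))/8 = 136.
The subsidy must fill the gap: s = ps − pb = 136 − 70 = 66.

Required subsidy s = 66 per unit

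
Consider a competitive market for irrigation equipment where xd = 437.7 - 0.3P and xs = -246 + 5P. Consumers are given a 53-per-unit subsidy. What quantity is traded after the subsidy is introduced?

Pre-subsidy: 437.7 - 0.3P = -246 + 5P gives P* = 129, x* = 399.
With the rebate, buyers effectively pay Pb = Ps − 53, where Ps is the price sellers receive.
Demand in terms of Ps becomes xd = 437.7 − 0.3(Ps − 53) = 453.6 - 0.3Ps. Setting this equal to supply: 453.6 - 0.3Ps = -246 + 5Ps, so Ps = 132.
Buyers pay Pb = 132 − 53 = 79; x' = -246 + 5·132 = 414.

x' = 414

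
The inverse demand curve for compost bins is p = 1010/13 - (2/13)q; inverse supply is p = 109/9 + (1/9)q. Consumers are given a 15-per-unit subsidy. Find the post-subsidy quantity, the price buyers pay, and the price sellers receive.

Pre-subsidy: 1010/13 - (2/13)q = 109/9 + (1/9)q gives q* = 7673/31 and p* = 1228/31.
With the rebate, buyers effectively pay pb = ps − 15, where ps is the price sellers receive.
On the curves, pb = 1010/13 - (2/13)q and ps = 109/9 + (1/9)q; the wedge ps − pb = 15 gives 109/9 + (1/9)q − (1010/13 - (2/13)q) = 15, so q' = 9428/31.
Then pb = 1010/13 − (2/13)·(9428/31) = 958/31 and ps = 109/9 + (1/9)·(9428/31) = 1423/31.

q' = 9428/31; buyers pay 958/31; sellers receive 1423/31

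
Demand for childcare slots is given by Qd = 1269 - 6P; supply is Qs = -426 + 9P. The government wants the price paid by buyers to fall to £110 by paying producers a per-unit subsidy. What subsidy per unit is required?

At a buyer price of 110, quantity demanded is 1269 − 6·110 = 609.
Sellers supply 609 only when they receive Ps with -426 + 9·Ps = 609, i.e. Ps = 115.
s = Ps − Pb = 115 − 110 = 5.

Required subsidy s = £5 per unit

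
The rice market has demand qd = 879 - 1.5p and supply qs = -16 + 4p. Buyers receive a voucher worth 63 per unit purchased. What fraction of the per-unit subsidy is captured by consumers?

Pre-subsidy: 879 - 1.5p = -16 + 4p gives p* = 1790/11, q* = 6984/11.
With the rebate, buyers effectively pay pb = ps − 63, where ps is the price sellers receive.
Demand in terms of ps becomes qd = 879 − 1.5(ps − 63) = 973.5 - 1.5ps. Setting this equal to supply: 973.5 - 1.5ps = -16 + 4ps, so ps = 1979/11.
Buyers pay pb = 1979/11 − 63 = 1286/11; q' = -16 + 4·(1979/11) = 7740/11.
Buyers' price falls by p* − pb = 1790/11 − 1286/11 = 504/11; sellers' price rises by ps − p* = 1979/11 − 1790/11 = 189/11.
So consumers capture (504/11)/63 = 8/11 of each unit of subsidy.

Consumer share = 8/11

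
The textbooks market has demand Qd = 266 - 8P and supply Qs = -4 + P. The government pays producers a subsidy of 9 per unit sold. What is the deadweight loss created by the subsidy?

Deadweight loss = 36

Pre-subsidy: 266 - 8P = -4 + P gives P* = 30, Q* = 26.
With the subsidy, sellers receive Ps = Pb + 9 for each unit, where Pb is the price buyers pay.
Supply in terms of Pb becomes Qs = -4 + 1(Pb + 9) = 5 + Pb. Setting this equal to demand: 266 - 8Pb = 5 + Pb, so Pb = 29.
Sellers receive Ps = 29 + 9 = 38; Q' = 266 − 8·29 = 34.
The subsidy expands output by 34 − 26 = 8 past the efficient level; on those units the gap between marginal cost and willingness to pay runs from 0 up to 9.
DWL = ½ × 9 × 8 = 36.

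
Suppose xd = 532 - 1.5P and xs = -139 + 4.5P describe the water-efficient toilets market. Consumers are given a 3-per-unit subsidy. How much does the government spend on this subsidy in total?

Government cost = 1102.875

Pre-subsidy: 532 - 1.5P = -139 + 4.5P gives P* = 671/6, x* = 364.25.
With the rebate, buyers effectively pay Pb = Ps − 3, where Ps is the price sellers receive.
Demand in terms of Ps becomes xd = 532 − 1.5(Ps − 3) = 536.5 - 1.5Ps. Setting this equal to supply: 536.5 - 1.5Ps = -139 + 4.5Ps, so Ps = 1351/12.
Buyers pay Pb = 1351/12 − 3 = 1315/12; x' = -139 + 4.5·(1351/12) = 367.625.
Government outlay = subsidy × quantity = 3 × 367.625 = 1102.875.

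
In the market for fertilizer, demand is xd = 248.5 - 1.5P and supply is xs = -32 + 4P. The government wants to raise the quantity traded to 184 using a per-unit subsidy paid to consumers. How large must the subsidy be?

Required subsidy s = 11 per unit

At x = 184, invert demand for the buyer price: Pb = (248.5 − 184)/1.5 = 43; invert supply for the seller price: Ps = (184 − (-32))/4 = 54.
The subsidy must fill the gap: s = Ps − Pb = 54 − 43 = 11.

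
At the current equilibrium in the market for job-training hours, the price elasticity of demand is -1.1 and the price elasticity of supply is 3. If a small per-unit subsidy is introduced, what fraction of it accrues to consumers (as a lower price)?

Consumer share = 30/41

For a small subsidy around the equilibrium, the benefit split depends on the relative slopes, which at a point are proportional to the elasticities.
Buyer share = εs/(εs + |εd|) = 3/(3 + 1.1) = 30/41; seller share = |εd|/(εs + |εd|) = 11/41.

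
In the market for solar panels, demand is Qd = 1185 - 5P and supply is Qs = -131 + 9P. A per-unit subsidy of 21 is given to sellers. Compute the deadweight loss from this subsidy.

Pre-subsidy: 1185 - 5P = -131 + 9P gives P* = 94, Q* = 715.
With the subsidy, sellers receive Ps = Pb + 21 for each unit, where Pb is the price buyers pay.
Supply in terms of Pb becomes Qs = -131 + 9(Pb + 21) = 58 + 9Pb. Setting this equal to demand: 1185 - 5Pb = 58 + 9Pb, so Pb = 80.5.
Sellers receive Ps = 80.5 + 21 = 101.5; Q' = 1185 − 5·80.5 = 782.5.
The subsidy expands output by 782.5 − 715 = 67.5 past the efficient level; on those units the gap between marginal cost and willingness to pay runs from 0 up to 21.
DWL = ½ × 21 × 67.5 = 708.75.

Deadweight loss = 708.75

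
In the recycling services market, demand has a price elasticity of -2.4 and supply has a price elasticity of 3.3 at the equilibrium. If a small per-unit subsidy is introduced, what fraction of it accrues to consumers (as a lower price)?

For a small subsidy around the equilibrium, the benefit split depends on the relative slopes, which at a point are proportional to the elasticities.
Buyer share = εs/(εs + |εd|) = 3.3/(3.3 + 2.4) = 11/19; seller share = |εd|/(εs + |εd|) = 8/19.

Consumer share = 11/19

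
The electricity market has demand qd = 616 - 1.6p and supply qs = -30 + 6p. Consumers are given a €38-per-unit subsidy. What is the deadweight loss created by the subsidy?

Pre-subsidy: 616 - 1.6p = -30 + 6p gives p* = 85, q* = 480.
With the rebate, buyers effectively pay pb = ps − 38, where ps is the price sellers receive.
Demand in terms of ps becomes qd = 616 − 1.6(ps − 38) = 676.8 - 1.6ps. Setting this equal to supply: 676.8 - 1.6ps = -30 + 6ps, so ps = 93.
Buyers pay pb = 93 − 38 = 55; q' = -30 + 6·93 = 528.
The subsidy expands output by 528 − 480 = 48 past the efficient level; on those units the gap between marginal cost and willingness to pay runs from 0 up to 38.
DWL = ½ × 38 × 48 = 912.

Deadweight loss = €912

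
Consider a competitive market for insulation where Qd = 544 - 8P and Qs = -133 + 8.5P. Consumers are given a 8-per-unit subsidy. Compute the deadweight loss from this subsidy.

Deadweight loss = 4352/33

Pre-subsidy: 544 - 8P = -133 + 8.5P gives P* = 1354/33, Q* = 7120/33.
With the rebate, buyers effectively pay Pb = Ps − 8, where Ps is the price sellers receive.
Demand in terms of Ps becomes Qd = 544 − 8(Ps − 8) = 608 - 8Ps. Setting this equal to supply: 608 - 8Ps = -133 + 8.5Ps, so Ps = 494/11.
Buyers pay Pb = 494/11 − 8 = 406/11; Q' = -133 + 8.5·(494/11) = 2736/11.
The subsidy expands output by 2736/11 − 7120/33 = 1088/33 past the efficient level; on those units the gap between marginal cost and willingness to pay runs from 0 up to 8.
DWL = ½ × 8 × 1088/33 = 4352/33.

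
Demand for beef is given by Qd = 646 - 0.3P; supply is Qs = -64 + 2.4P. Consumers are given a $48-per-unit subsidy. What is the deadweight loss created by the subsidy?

Pre-subsidy: 646 - 0.3P = -64 + 2.4P gives P* = 7100/27, Q* = 5104/9.
With the rebate, buyers effectively pay Pb = Ps − 48, where Ps is the price sellers receive.
Demand in terms of Ps becomes Qd = 646 − 0.3(Ps − 48) = 660.4 - 0.3Ps. Setting this equal to supply: 660.4 - 0.3Ps = -64 + 2.4Ps, so Ps = 7244/27.
Buyers pay Pb = 7244/27 − 48 = 5948/27; Q' = -64 + 2.4·(7244/27) = 26096/45.
The subsidy expands output by 26096/45 − 5104/9 = 12.8 past the efficient level; on those units the gap between marginal cost and willingness to pay runs from 0 up to 48.
DWL = ½ × 48 × 12.8 = 307.2.

Deadweight loss = $307.2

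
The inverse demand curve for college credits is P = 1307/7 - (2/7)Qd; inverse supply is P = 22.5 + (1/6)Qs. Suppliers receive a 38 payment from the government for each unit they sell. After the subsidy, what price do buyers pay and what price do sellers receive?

Pre-subsidy: 1307/7 - (2/7)Q = 22.5 + (1/6)Q gives Q* = 363 and P* = 83.
With the subsidy, sellers receive Ps = Pb + 38 for each unit, where Pb is the price buyers pay.
On the curves, Pb = 1307/7 - (2/7)Q and Ps = 22.5 + (1/6)Q; the wedge Ps − Pb = 38 gives 22.5 + (1/6)Q − (1307/7 - (2/7)Q) = 38, so Q' = 447.
Then Pb = 1307/7 − (2/7)·447 = 59 and Ps = 22.5 + (1/6)·447 = 97.

Buyers pay 59; sellers receive 97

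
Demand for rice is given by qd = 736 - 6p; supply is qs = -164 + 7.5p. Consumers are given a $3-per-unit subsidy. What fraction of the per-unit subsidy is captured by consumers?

Pre-subsidy: 736 - 6p = -164 + 7.5p gives p* = 200/3, q* = 336.
With the rebate, buyers effectively pay pb = ps − 3, where ps is the price sellers receive.
Demand in terms of ps becomes qd = 736 − 6(ps − 3) = 754 - 6ps. Setting this equal to supply: 754 - 6ps = -164 + 7.5ps, so ps = 68.
Buyers pay pb = 68 − 3 = 65; q' = -164 + 7.5·68 = 346.
Buyers' price falls by p* − pb = 200/3 − 65 = 5/3; sellers' price rises by ps − p* = 68 − 200/3 = 4/3.
So consumers capture (5/3)/3 = 5/9 of each unit of subsidy.

Consumer share = 5/9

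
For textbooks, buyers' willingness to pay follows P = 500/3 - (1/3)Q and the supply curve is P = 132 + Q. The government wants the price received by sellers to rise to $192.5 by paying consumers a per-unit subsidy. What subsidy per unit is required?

At a seller price of 192.5, quantity supplied is -132 + 1·192.5 = 60.5.
Buyers absorb 60.5 only when they pay Pb = 500/3 − (1/3)·60.5 = 146.5.
s = Ps − Pb = 192.5 − 146.5 = 46.

Required subsidy s = $46 per unit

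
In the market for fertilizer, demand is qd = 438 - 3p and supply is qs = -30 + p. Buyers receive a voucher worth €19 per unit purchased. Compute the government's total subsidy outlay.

Pre-subsidy: 438 - 3p = -30 + p gives p* = 117, q* = 87.
With the rebate, buyers effectively pay pb = ps − 19, where ps is the price sellers receive.
Demand in terms of ps becomes qd = 438 − 3(ps − 19) = 495 - 3ps. Setting this equal to supply: 495 - 3ps = -30 + ps, so ps = 131.25.
Buyers pay pb = 131.25 − 19 = 112.25; q' = -30 + 1·131.25 = 101.25.
Government outlay = subsidy × quantity = 19 × 101.25 = 1923.75.

Government cost = €1923.75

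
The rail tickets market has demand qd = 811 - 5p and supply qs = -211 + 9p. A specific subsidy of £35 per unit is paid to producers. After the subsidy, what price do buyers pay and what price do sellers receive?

Buyers pay £50.5; sellers receive £85.5

Pre-subsidy: 811 - 5p = -211 + 9p gives p* = 73, q* = 446.
With the subsidy, sellers receive ps = pb + 35 for each unit, where pb is the price buyers pay.
Supply in terms of pb becomes qs = -211 + 9(pb + 35) = 104 + 9pb. Setting this equal to demand: 811 - 5pb = 104 + 9pb, so pb = 50.5.
Sellers receive ps = 50.5 + 35 = 85.5; q' = 811 − 5·50.5 = 558.5.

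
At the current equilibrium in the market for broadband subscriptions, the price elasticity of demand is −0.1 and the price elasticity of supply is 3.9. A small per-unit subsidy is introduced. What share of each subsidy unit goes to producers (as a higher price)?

For a small subsidy around the equilibrium, the benefit split depends on the relative slopes, which at a point are proportional to the elasticities.
Buyer share = εs/(εs + |εd|) = 3.9/(3.9 + 0.1) = 0.975; seller share = |εd|/(εs + |εd|) = 0.025.
So producers capture 0.025 of the subsidy.

Producer share = 0.025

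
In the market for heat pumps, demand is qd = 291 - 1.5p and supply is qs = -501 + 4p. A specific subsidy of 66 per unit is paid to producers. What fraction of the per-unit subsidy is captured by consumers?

Consumer share = 8/11

Pre-subsidy: 291 - 1.5p = -501 + 4p gives p* = 144, q* = 75.
With the subsidy, sellers receive ps = pb + 66 for each unit, where pb is the price buyers pay.
Supply in terms of pb becomes qs = -501 + 4(pb + 66) = -237 + 4pb. Setting this equal to demand: 291 - 1.5pb = -237 + 4pb, so pb = 96.
Sellers receive ps = 96 + 66 = 162; q' = 291 − 1.5·96 = 147.
Buyers' price falls by p* − pb = 144 − 96 = 48; sellers' price rises by ps − p* = 162 − 144 = 18.
So consumers capture 48/66 = 8/11 of each unit of subsidy.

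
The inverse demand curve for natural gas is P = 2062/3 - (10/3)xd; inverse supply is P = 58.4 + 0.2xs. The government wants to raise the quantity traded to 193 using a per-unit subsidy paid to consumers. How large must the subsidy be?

Required subsidy s = 53 per unit

At x = 193, from the demand curve buyers pay Pb = 2062/3 − (10/3)·193 = 44; from the supply curve sellers need Ps = 58.4 + 0.2·193 = 97.
The subsidy must fill the gap: s = Ps − Pb = 97 − 44 = 53.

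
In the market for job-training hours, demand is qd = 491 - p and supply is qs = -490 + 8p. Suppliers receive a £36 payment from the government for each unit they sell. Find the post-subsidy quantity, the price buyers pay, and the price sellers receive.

Pre-subsidy: 491 - p = -490 + 8p gives p* = 109, q* = 382.
With the subsidy, sellers receive ps = pb + 36 for each unit, where pb is the price buyers pay.
Supply in terms of pb becomes qs = -490 + 8(pb + 36) = -202 + 8pb. Setting this equal to demand: 491 - pb = -202 + 8pb, so pb = 77.
Sellers receive ps = 77 + 36 = 113; q' = 491 − 1·77 = 414.

q' = 414; buyers pay £77; sellers receive £113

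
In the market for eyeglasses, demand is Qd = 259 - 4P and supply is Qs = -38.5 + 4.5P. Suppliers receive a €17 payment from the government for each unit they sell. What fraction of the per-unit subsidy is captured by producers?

Pre-subsidy: 259 - 4P = -38.5 + 4.5P gives P* = 35, Q* = 119.
With the subsidy, sellers receive Ps = Pb + 17 for each unit, where Pb is the price buyers pay.
Supply in terms of Pb becomes Qs = -38.5 + 4.5(Pb + 17) = 38 + 4.5Pb. Setting this equal to demand: 259 - 4Pb = 38 + 4.5Pb, so Pb = 26.
Sellers receive Ps = 26 + 17 = 43; Q' = 259 − 4·26 = 155.
Buyers' price falls by P* − Pb = 35 − 26 = 9; sellers' price rises by Ps − P* = 43 − 35 = 8.
So producers capture 8/17 = 8/17 of each unit of subsidy.

Producer share = 8/17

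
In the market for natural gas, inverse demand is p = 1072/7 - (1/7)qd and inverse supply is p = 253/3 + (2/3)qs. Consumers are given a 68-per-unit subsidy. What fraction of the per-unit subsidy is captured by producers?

Producer share = 14/17

Pre-subsidy: 1072/7 - (1/7)q = 253/3 + (2/3)q gives q* = 85 and p* = 141.
With the rebate, buyers effectively pay pb = ps − 68, where ps is the price sellers receive.
On the curves, pb = 1072/7 - (1/7)q and ps = 253/3 + (2/3)q; the wedge ps − pb = 68 gives 253/3 + (2/3)q − (1072/7 - (1/7)q) = 68, so q' = 169.
Then pb = 1072/7 − (1/7)·169 = 129 and ps = 253/3 + (2/3)·169 = 197.
Buyers' price falls by p* − pb = 141 − 129 = 12; sellers' price rises by ps − p* = 197 − 141 = 56.
So producers capture 56/68 = 14/17 of each unit of subsidy.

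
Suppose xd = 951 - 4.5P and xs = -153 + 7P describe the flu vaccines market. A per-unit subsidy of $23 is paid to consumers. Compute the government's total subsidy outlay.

Government cost = $13386

Pre-subsidy: 951 - 4.5P = -153 + 7P gives P* = 96, x* = 519.
With the rebate, buyers effectively pay Pb = Ps − 23, where Ps is the price sellers receive.
Demand in terms of Ps becomes xd = 951 − 4.5(Ps − 23) = 1054.5 - 4.5Ps. Setting this equal to supply: 1054.5 - 4.5Ps = -153 + 7Ps, so Ps = 105.
Buyers pay Pb = 105 − 23 = 82; x' = -153 + 7·105 = 582.
Government outlay = subsidy × quantity = 23 × 582 = 13386.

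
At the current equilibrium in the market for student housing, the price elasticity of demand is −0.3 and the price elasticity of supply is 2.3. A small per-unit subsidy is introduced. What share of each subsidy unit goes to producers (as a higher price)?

For a small subsidy around the equilibrium, the benefit split depends on the relative slopes, which at a point are proportional to the elasticities.
Buyer share = εs/(εs + |εd|) = 2.3/(2.3 + 0.3) = 23/26; seller share = |εd|/(εs + |εd|) = 3/26.
So producers capture 3/26 of the subsidy.

Producer share = 3/26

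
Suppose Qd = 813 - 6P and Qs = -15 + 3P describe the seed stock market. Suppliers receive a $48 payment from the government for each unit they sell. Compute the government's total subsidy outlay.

Government cost = $17136

Pre-subsidy: 813 - 6P = -15 + 3P gives P* = 92, Q* = 261.
With the subsidy, sellers receive Ps = Pb + 48 for each unit, where Pb is the price buyers pay.
Supply in terms of Pb becomes Qs = -15 + 3(Pb + 48) = 129 + 3Pb. Setting this equal to demand: 813 - 6Pb = 129 + 3Pb, so Pb = 76.
Sellers receive Ps = 76 + 48 = 124; Q' = 813 − 6·76 = 357.
Government outlay = subsidy × quantity = 48 × 357 = 17136.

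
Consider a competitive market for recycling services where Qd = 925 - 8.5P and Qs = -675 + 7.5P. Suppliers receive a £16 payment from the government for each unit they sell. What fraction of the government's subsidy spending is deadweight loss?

DWL / government spending = 17/74

Pre-subsidy: 925 - 8.5P = -675 + 7.5P gives P* = 100, Q* = 75.
With the subsidy, sellers receive Ps = Pb + 16 for each unit, where Pb is the price buyers pay.
Supply in terms of Pb becomes Qs = -675 + 7.5(Pb + 16) = -555 + 7.5Pb. Setting this equal to demand: 925 - 8.5Pb = -555 + 7.5Pb, so Pb = 92.5.
Sellers receive Ps = 92.5 + 16 = 108.5; Q' = 925 − 8.5·92.5 = 138.75.
ΔCS = ½(75 + 138.75)(100 − 92.5) = 801.5625; ΔPS = ½(75 + 138.75)(108.5 − 100) = 908.4375.
Government spending = 16 × 138.75 = 2220.
DWL = ½ × 16 × (138.75 − 75) = 510; fraction = 510 / 2220 = 17/74.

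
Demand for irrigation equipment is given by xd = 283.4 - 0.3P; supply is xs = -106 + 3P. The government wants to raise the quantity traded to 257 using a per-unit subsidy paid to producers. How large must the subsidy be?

Required subsidy s = 33 per unit

At x = 257, invert demand for the buyer price: Pb = (283.4 − 257)/0.3 = 88; invert supply for the seller price: Ps = (257 − (-106))/3 = 121.
The subsidy must fill the gap: s = Ps − Pb = 121 − 88 = 33.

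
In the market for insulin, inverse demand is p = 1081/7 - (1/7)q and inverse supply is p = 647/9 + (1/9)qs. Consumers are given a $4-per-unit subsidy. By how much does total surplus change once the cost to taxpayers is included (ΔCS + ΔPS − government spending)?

Net change in total surplus = -$31.5

Pre-subsidy: 1081/7 - (1/7)q = 647/9 + (1/9)q gives q* = 325 and p* = 108.
With the rebate, buyers effectively pay pb = ps − 4, where ps is the price sellers receive.
On the curves, pb = 1081/7 - (1/7)q and ps = 647/9 + (1/9)q; the wedge ps − pb = 4 gives 647/9 + (1/9)q − (1081/7 - (1/7)q) = 4, so q' = 340.75.
Then pb = 1081/7 − (1/7)·340.75 = 105.75 and ps = 647/9 + (1/9)·340.75 = 109.75.
ΔCS = ½(325 + 340.75)(108 − 105.75) = 748.96875; ΔPS = ½(325 + 340.75)(109.75 − 108) = 582.53125.
Government spending = 4 × 340.75 = 1363.
Net change = 748.96875 + 582.53125 − 1363 = -31.5. The loss equals the DWL triangle ½·4·15.75.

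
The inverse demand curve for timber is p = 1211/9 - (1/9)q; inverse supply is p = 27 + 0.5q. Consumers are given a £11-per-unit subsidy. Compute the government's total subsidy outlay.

Pre-subsidy: 1211/9 - (1/9)q = 27 + 0.5q gives q* = 176 and p* = 115.
With the rebate, buyers effectively pay pb = ps − 11, where ps is the price sellers receive.
On the curves, pb = 1211/9 - (1/9)q and ps = 27 + 0.5q; the wedge ps − pb = 11 gives 27 + 0.5q − (1211/9 - (1/9)q) = 11, so q' = 194.
Then pb = 1211/9 − (1/9)·194 = 113 and ps = 27 + 0.5·194 = 124.
Government outlay = subsidy × quantity = 11 × 194 = 2134.

Government cost = £2134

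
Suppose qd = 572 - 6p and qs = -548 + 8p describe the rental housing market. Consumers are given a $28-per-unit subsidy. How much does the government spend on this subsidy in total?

Government cost = $5264

Pre-subsidy: 572 - 6p = -548 + 8p gives p* = 80, q* = 92.
With the rebate, buyers effectively pay pb = ps − 28, where ps is the price sellers receive.
Demand in terms of ps becomes qd = 572 − 6(ps − 28) = 740 - 6ps. Setting this equal to supply: 740 - 6ps = -548 + 8ps, so ps = 92.
Buyers pay pb = 92 − 28 = 64; q' = -548 + 8·92 = 188.
Government outlay = subsidy × quantity = 28 × 188 = 5264.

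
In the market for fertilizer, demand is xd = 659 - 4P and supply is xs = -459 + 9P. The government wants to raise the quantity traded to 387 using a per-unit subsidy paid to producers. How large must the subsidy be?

At x = 387, invert demand for the buyer price: Pb = (659 − 387)/4 = 68; invert supply for the seller price: Ps = (387 − (-459))/9 = 94.
The subsidy must fill the gap: s = Ps − Pb = 94 − 68 = 26.

Required subsidy s = 26 per unit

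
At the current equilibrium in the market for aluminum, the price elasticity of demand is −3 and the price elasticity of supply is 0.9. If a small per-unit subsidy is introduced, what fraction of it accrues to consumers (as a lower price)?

Consumer share = 3/13

For a small subsidy around the equilibrium, the benefit split depends on the relative slopes, which at a point are proportional to the elasticities.
Buyer share = εs/(εs + |εd|) = 0.9/(0.9 + 3) = 3/13; seller share = |εd|/(εs + |εd|) = 10/13.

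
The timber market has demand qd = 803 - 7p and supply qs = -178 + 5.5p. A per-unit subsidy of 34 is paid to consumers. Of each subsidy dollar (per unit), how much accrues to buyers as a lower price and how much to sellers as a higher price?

Buyers gain 14.96 per unit; sellers gain 19.04 per unit

Pre-subsidy: 803 - 7p = -178 + 5.5p gives p* = 78.48, q* = 253.64.
With the rebate, buyers effectively pay pb = ps − 34, where ps is the price sellers receive.
Demand in terms of ps becomes qd = 803 − 7(ps − 34) = 1041 - 7ps. Setting this equal to supply: 1041 - 7ps = -178 + 5.5ps, so ps = 97.52.
Buyers pay pb = 97.52 − 34 = 63.52; q' = -178 + 5.5·97.52 = 358.36.
Buyers' price falls by p* − pb = 78.48 − 63.52 = 14.96; sellers' price rises by ps − p* = 97.52 − 78.48 = 19.04.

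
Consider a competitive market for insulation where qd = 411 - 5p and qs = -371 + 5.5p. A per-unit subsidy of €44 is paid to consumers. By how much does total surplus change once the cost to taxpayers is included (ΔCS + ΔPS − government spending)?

Pre-subsidy: 411 - 5p = -371 + 5.5p gives p* = 1564/21, q* = 811/21.
With the rebate, buyers effectively pay pb = ps − 44, where ps is the price sellers receive.
Demand in terms of ps becomes qd = 411 − 5(ps − 44) = 631 - 5ps. Setting this equal to supply: 631 - 5ps = -371 + 5.5ps, so ps = 668/7.
Buyers pay pb = 668/7 − 44 = 360/7; q' = -371 + 5.5·(668/7) = 1077/7.
ΔCS = ½(811/21 + 1077/7)(1564/21 − 360/7) = 978164/441; ΔPS = ½(811/21 + 1077/7)(668/7 − 1564/21) = 889240/441.
Government spending = 44 × 1077/7 = 47388/7.
Net change = 978164/441 + 889240/441 − 47388/7 = -53240/21. The loss equals the DWL triangle ½·44·2420/21.

Net change in total surplus = -53240/21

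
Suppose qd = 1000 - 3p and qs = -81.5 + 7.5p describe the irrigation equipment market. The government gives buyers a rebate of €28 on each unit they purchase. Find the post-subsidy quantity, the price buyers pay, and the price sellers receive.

q' = 751; buyers pay €83; sellers receive €111

Pre-subsidy: 1000 - 3p = -81.5 + 7.5p gives p* = 103, q* = 691.
With the rebate, buyers effectively pay pb = ps − 28, where ps is the price sellers receive.
Demand in terms of ps becomes qd = 1000 − 3(ps − 28) = 1084 - 3ps. Setting this equal to supply: 1084 - 3ps = -81.5 + 7.5ps, so ps = 111.
Buyers pay pb = 111 − 28 = 83; q' = -81.5 + 7.5·111 = 751.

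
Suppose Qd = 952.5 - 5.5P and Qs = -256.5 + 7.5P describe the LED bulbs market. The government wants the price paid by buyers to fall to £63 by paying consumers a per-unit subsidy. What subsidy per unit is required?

Required subsidy s = £52 per unit

At a buyer price of 63, quantity demanded is 952.5 − 5.5·63 = 606.
Sellers supply 606 only when they receive Ps with -256.5 + 7.5·Ps = 606, i.e. Ps = 115.
s = Ps − Pb = 115 − 63 = 52.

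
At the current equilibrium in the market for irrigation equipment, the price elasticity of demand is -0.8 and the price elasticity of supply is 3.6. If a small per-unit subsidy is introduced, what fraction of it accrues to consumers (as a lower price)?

Consumer share = 9/11

For a small subsidy around the equilibrium, the benefit split depends on the relative slopes, which at a point are proportional to the elasticities.
Buyer share = εs/(εs + |εd|) = 3.6/(3.6 + 0.8) = 9/11; seller share = |εd|/(εs + |εd|) = 2/11.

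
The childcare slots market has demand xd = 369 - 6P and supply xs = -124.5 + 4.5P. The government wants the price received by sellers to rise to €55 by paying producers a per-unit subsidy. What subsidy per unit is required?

At a seller price of 55, quantity supplied is -124.5 + 4.5·55 = 123.
Buyers absorb 123 only when they pay Pb with 369 − 6·Pb = 123, i.e. Pb = 41.
s = Ps − Pb = 55 − 41 = 14.

Required subsidy s = €14 per unit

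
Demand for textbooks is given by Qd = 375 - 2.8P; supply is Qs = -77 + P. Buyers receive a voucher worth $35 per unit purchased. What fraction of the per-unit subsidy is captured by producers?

Pre-subsidy: 375 - 2.8P = -77 + P gives P* = 2260/19, Q* = 797/19.
With the rebate, buyers effectively pay Pb = Ps − 35, where Ps is the price sellers receive.
Demand in terms of Ps becomes Qd = 375 − 2.8(Ps − 35) = 473 - 2.8Ps. Setting this equal to supply: 473 - 2.8Ps = -77 + Ps, so Ps = 2750/19.
Buyers pay Pb = 2750/19 − 35 = 2085/19; Q' = -77 + 1·(2750/19) = 1287/19.
Buyers' price falls by P* − Pb = 2260/19 − 2085/19 = 175/19; sellers' price rises by Ps − P* = 2750/19 − 2260/19 = 490/19.
So producers capture (490/19)/35 = 14/19 of each unit of subsidy.

Producer share = 14/19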